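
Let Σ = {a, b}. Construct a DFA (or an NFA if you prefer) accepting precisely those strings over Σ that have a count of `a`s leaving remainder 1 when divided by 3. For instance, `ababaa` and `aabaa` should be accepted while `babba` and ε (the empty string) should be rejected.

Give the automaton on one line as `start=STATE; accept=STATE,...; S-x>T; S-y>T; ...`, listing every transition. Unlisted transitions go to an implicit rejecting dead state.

start=S0; accept=S1; S0-a>S1; S0-b>S0; S1-a>S2; S1-b>S1; S2-a>S0; S2-b>S2

The only thing that matters is how many `a`s have appeared, reduced mod 3. Use one state per residue: S0 for 0, …, S2 for 2. Reading `a` moves to the next residue; anything else stays put. S1 is accepting.
3 states suffice.
        a   b  
>  S0   S1  S0 
 * S1   S2  S1 
   S2   S0  S2 
(> = start, * = accepting)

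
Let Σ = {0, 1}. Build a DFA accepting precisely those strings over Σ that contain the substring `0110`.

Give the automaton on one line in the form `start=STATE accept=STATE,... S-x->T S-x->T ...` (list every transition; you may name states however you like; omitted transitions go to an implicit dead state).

start=q0 accept=q4 q0-0->q1 q0-1->q0 q1-0->q1 q1-1->q2 q2-0->q1 q2-1->q3 q3-0->q4 q3-1->q0 q4-0->q4 q4-1->q4

States q0..q3 record the length of the longest prefix of `0110` that matches the current input suffix. Reaching q4 means `0110` has been seen, and we stay there forever. Accept from q4.
5 states suffice.
        0   1  
>  q0   q1  q0 
   q1   q1  q2 
   q2   q1  q3 
   q3   q4  q0 
 * q4   q4  q4 
(> = start, * = accepting)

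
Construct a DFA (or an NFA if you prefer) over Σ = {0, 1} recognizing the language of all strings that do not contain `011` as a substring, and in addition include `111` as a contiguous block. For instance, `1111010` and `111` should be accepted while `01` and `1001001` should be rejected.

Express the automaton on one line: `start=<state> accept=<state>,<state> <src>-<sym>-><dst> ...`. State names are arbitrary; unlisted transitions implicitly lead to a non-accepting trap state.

start=q0 accept=q4,q5,q6 q0-0->q1 q0-1->q2 q1-0->q1 q1-1->q1 q2-0->q1 q2-1->q3 q3-0->q1 q3-1->q4 q4-0->q5 q4-1->q4 q5-0->q5 q5-1->q6 q6-0->q5 q6-1->q1

Build one automaton per condition and run them in lockstep. One (4 states) tracks partial matches of the forbidden pattern `011`; the other (4 states) tracks whether and how much of `111` has been seen. Each combined state is a pair, one component from each; accept when both components accept. Equivalent product states are then merged.
        0   1  
>  q0   q1  q2 
   q1   q1  q1 
   q2   q1  q3 
   q3   q1  q4 
 * q4   q5  q4 
 * q5   q5  q6 
 * q6   q5  q1 
(> = start, * = accepting)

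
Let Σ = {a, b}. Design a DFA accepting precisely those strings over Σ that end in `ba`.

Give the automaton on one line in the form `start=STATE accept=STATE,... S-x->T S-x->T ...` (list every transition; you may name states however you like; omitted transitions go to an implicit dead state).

Remember how much of `ba` the current input suffix matches. State S0 means no match yet; S1 means the last symbol is `b`; S2 means the last 2 symbols are `ba`. Only S2 accepts. On a mismatch, fall back to the longest proper suffix that is still a prefix of `ba`.
With 3 states:
        a   b  
>  S0   S0  S1 
   S1   S2  S1 
 * S2   S0  S1 
(> = start, * = accepting)

start=S0 accept=S2 S0-a->S0 S0-b->S1 S1-a->S2 S1-b->S1 S2-a->S0 S2-b->S1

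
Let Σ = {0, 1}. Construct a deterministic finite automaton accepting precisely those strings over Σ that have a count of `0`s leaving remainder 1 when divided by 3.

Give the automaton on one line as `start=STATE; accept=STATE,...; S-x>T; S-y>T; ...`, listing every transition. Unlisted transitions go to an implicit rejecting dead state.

start=q0; accept=q1; q0-0>q1; q0-1>q0; q1-0>q2; q1-1>q1; q2-0>q0; q2-1>q2

The only thing that matters is how many `0`s have appeared, reduced mod 3. Use one state per residue: q0 for 0, …, q2 for 2. Reading `0` moves to the next residue; anything else stays put. q1 is accepting.
A 3-state machine:
        0   1  
>  q0   q1  q0 
 * q1   q2  q1 
   q2   q0  q2 
(> = start, * = accepting)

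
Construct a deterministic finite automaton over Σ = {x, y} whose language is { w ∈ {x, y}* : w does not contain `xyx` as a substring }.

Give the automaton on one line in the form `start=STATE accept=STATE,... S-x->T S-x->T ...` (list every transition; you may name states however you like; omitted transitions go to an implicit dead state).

Track partial matches of the forbidden pattern `xyx`. State s3 is a dead state reached once `xyx` has occurred; every other state accepts. s0 means no part of `xyx` is currently matched.
        x   y  
>* s0   s1  s0 
 * s1   s1  s2 
 * s2   s3  s0 
   s3   s3  s3 
(> = start, * = accepting)

start=s0 accept=s0,s1,s2 s0-x->s1 s0-y->s0 s1-x->s1 s1-y->s2 s2-x->s3 s2-y->s0 s3-x->s3 s3-y->s3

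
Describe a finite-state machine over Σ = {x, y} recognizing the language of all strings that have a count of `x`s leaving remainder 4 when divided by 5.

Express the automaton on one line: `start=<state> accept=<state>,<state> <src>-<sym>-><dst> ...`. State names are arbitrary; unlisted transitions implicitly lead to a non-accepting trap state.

start=s0 accept=s4 s0-x->s1 s0-y->s0 s1-x->s2 s1-y->s1 s2-x->s3 s2-y->s2 s3-x->s4 s3-y->s3 s4-x->s0 s4-y->s4

The only thing that matters is how many `x`s have appeared, reduced mod 5. Use one state per residue: s0 for 0, …, s4 for 4. Reading `x` moves to the next residue; anything else stays put. s4 is accepting.
5 states suffice.
        x   y  
>  s0   s1  s0 
   s1   s2  s1 
   s2   s3  s2 
   s3   s4  s3 
 * s4   s0  s4 
(> = start, * = accepting)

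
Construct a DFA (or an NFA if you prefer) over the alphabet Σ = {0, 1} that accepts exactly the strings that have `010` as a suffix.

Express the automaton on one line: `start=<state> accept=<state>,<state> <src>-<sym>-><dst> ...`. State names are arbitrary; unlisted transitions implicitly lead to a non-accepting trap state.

Remember how much of `010` the current input suffix matches. State q0 means no match yet; q1 means the last symbol is `0`; q2 means the last 2 symbols are `01`; q3 means the last 3 symbols are `010`. Only q3 accepts. On a mismatch, fall back to the longest proper suffix that is still a prefix of `010`.
        0   1  
>  q0   q1  q0 
   q1   q1  q2 
   q2   q3  q0 
 * q3   q1  q2 
(> = start, * = accepting)

start=q0 accept=q3 q0-0->q1 q0-1->q0 q1-0->q1 q1-1->q2 q2-0->q3 q2-1->q0 q3-0->q1 q3-1->q2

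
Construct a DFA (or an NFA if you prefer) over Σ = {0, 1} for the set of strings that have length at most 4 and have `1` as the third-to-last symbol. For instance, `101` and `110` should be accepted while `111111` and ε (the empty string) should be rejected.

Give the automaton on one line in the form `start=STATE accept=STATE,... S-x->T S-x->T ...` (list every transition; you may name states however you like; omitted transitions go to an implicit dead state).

Build one automaton per condition and run them in lockstep. The first has 6 states tracking the input length, saturating at 5; the second has 15 states tracking the last 3 symbols read. A product state is a pair (one from each), accepting exactly when both do. Minimizing collapses redundant product states.
A 9-state machine:
        0   1  
>  s0   s1  s2 
   s1   s3  s4 
   s2   s5  s6 
   s3   s3  s3 
   s4   s5  s5 
   s5   s7  s7 
   s6   s8  s8 
 * s7   s3  s3 
 * s8   s7  s7 
(> = start, * = accepting)

start=s0 accept=s7,s8 s0-0->s1 s0-1->s2 s1-0->s3 s1-1->s4 s2-0->s5 s2-1->s6 s3-0->s3 s3-1->s3 s4-0->s5 s4-1->s5 s5-0->s7 s5-1->s7 s6-0->s8 s6-1->s8 s7-0->s3 s7-1->s3 s8-0->s7 s8-1->s7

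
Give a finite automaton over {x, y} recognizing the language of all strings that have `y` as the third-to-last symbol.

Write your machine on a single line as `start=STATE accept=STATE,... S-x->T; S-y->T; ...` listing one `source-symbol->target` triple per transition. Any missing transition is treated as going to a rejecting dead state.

A DFA must remember the last 3 symbols (since which symbol is third-to-last isn't known until the input ends). Use one state per possible window of the last ≤3 symbols; accept from those whose window starts with `y`.
With 15 states:
          x    y  
>  s0     s1   s2 
   s1     s3   s4 
   s2     s5   s6 
   s3     s7   s8 
   s4     s9  s10 
   s5    s11  s12 
   s6    s13  s14 
   s7     s7   s8 
   s8     s9  s10 
   s9    s11  s12 
   s10   s13  s14 
 * s11    s7   s8 
 * s12    s9  s10 
 * s13   s11  s12 
 * s14   s13  s14 
(> = start, * = accepting)

start=s0; accept=s11,s12,s13,s14; s0-x->s1; s0-y->s2; s1-x->s3; s1-y->s4; s2-x->s5; s2-y->s6; s3-x->s7; s3-y->s8; s4-x->s9; s4-y->s10; s5-x->s11; s5-y->s12; s6-x->s13; s6-y->s14; s7-x->s7; s7-y->s8; s8-x->s9; s8-y->s10; s9-x->s11; s9-y->s12; s10-x->s13; s10-y->s14; s11-x->s7; s11-y->s8; s12-x->s9; s12-y->s10; s13-x->s11; s13-y->s12; s14-x->s13; s14-y->s14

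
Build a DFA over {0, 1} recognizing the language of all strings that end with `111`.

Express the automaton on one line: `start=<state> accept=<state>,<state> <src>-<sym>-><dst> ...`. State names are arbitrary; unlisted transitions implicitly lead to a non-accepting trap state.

Remember how much of `111` the current input suffix matches. State q0 means no match yet; q1 means the last symbol is `1`; q2 means the last 2 symbols are `11`; q3 means the last 3 symbols are `111`. Only q3 accepts. On a mismatch, fall back to the longest proper suffix that is still a prefix of `111`.
With 4 states:
        0   1  
>  q0   q0  q1 
   q1   q0  q2 
   q2   q0  q3 
 * q3   q0  q3 
(> = start, * = accepting)

start=q0 accept=q3 q0-0->q0 q0-1->q1 q1-0->q0 q1-1->q2 q2-0->q0 q2-1->q3 q3-0->q0 q3-1->q3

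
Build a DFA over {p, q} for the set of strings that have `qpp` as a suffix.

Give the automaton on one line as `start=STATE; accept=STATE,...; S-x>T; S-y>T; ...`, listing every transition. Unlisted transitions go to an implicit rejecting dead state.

start=s0; accept=s3; s0-p>s0; s0-q>s1; s1-p>s2; s1-q>s1; s2-p>s3; s2-q>s1; s3-p>s0; s3-q>s1

Let each state record the length of the longest suffix of the input read so far that is also a prefix of `qpp`. s1 means the last symbol is `q`; s2 means the last 2 symbols are `qp`; s3 means the last 3 symbols are `qpp`. Accept only at s3, where the string currently ends in `qpp`.
With 4 states:
        p   q  
>  s0   s0  s1 
   s1   s2  s1 
   s2   s3  s1 
 * s3   s0  s1 
(> = start, * = accepting)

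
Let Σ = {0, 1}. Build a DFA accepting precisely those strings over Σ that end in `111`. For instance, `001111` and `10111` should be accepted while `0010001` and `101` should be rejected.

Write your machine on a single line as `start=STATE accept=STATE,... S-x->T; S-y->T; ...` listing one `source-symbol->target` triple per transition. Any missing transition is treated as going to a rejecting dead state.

start=S0; accept=S3; S0-0->S0; S0-1->S1; S1-0->S0; S1-1->S2; S2-0->S0; S2-1->S3; S3-0->S0; S3-1->S3

Remember how much of `111` the current input suffix matches. State S0 means no match yet; S1 means the last symbol is `1`; S2 means the last 2 symbols are `11`; S3 means the last 3 symbols are `111`. Only S3 accepts. On a mismatch, fall back to the longest proper suffix that is still a prefix of `111`.
A 4-state machine:
        0   1  
>  S0   S0  S1 
   S1   S0  S2 
   S2   S0  S3 
 * S3   S0  S3 
(> = start, * = accepting)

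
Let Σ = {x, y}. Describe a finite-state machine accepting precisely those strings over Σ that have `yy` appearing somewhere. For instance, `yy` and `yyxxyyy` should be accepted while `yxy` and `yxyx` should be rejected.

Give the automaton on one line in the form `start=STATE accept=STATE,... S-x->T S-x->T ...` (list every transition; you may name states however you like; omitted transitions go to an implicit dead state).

Track how much of `yy` has been matched so far: state q0 is no progress, q2 is the absorbing accept state reached once `yy` has occurred. Intermediate states record partial matches; on a mismatch, fall back to the longest reusable overlap.
With 3 states:
        x   y  
>  q0   q0  q1 
   q1   q0  q2 
 * q2   q2  q2 
(> = start, * = accepting)

start=q0 accept=q2 q0-x->q0 q0-y->q1 q1-x->q0 q1-y->q2 q2-x->q2 q2-y->q2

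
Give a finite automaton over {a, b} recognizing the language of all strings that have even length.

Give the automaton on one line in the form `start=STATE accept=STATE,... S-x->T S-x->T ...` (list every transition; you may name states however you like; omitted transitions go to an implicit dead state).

Only the length mod 2 matters, so use a 2-cycle: from any state, every input symbol moves to the next state, wrapping q1 back to q0. Mark q0 accepting.
A 2-state machine:
        a   b  
>* q0   q1  q1 
   q1   q0  q0 
(> = start, * = accepting)

start=q0 accept=q0 q0-a->q1 q0-b->q1 q1-a->q0 q1-b->q0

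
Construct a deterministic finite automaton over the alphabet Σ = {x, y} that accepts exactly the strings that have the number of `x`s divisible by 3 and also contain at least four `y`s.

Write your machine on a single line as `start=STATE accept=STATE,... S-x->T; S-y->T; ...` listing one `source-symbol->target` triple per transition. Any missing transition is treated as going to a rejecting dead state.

Handle the two conditions separately and then intersect. The first has 3 states tracking the count of `x`s modulo 3; the second has 6 states tracking the count of `y`s, saturating at 5. A product state is a pair (one from each), accepting exactly when both do. After merging equivalent states the machine shrinks.
       x  y 
>  A   B  C 
   B   D  E 
   C   E  F 
   D   A  G 
   E   G  H 
   F   H  I 
   G   C  J 
   H   J  K 
   I   K  L 
   J   F  M 
   K   M  N 
 * L   N  L 
   M   I  O 
   N   O  N 
   O   L  O 
(> = start, * = accepting)

start=A; accept=L; A-x->B; A-y->C; B-x->D; B-y->E; C-x->E; C-y->F; D-x->A; D-y->G; E-x->G; E-y->H; F-x->H; F-y->I; G-x->C; G-y->J; H-x->J; H-y->K; I-x->K; I-y->L; J-x->F; J-y->M; K-x->M; K-y->N; L-x->N; L-y->L; M-x->I; M-y->O; N-x->O; N-y->N; O-x->L; O-y->O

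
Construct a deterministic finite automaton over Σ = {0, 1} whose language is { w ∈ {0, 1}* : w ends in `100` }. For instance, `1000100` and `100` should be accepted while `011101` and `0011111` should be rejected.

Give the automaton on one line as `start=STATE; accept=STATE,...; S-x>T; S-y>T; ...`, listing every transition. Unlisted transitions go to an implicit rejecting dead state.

start=q0; accept=q3; q0-0>q0; q0-1>q1; q1-0>q2; q1-1>q1; q2-0>q3; q2-1>q1; q3-0>q0; q3-1>q1

Remember how much of `100` the current input suffix matches. State q0 means no match yet; q1 means the last symbol is `1`; q2 means the last 2 symbols are `10`; q3 means the last 3 symbols are `100`. Only q3 accepts. On a mismatch, fall back to the longest proper suffix that is still a prefix of `100`.
A 4-state machine:
        0   1  
>  q0   q0  q1 
   q1   q2  q1 
   q2   q3  q1 
 * q3   q0  q1 
(> = start, * = accepting)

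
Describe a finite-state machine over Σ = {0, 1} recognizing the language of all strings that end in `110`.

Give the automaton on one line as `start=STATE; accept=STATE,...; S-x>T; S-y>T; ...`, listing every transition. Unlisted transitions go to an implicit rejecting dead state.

start=S0; accept=S3; S0-0>S0; S0-1>S1; S1-0>S0; S1-1>S2; S2-0>S3; S2-1>S2; S3-0>S0; S3-1>S1

Let each state record the length of the longest suffix of the input read so far that is also a prefix of `110`. S1 means the last symbol is `1`; S2 means the last 2 symbols are `11`; S3 means the last 3 symbols are `110`. Accept only at S3, where the string currently ends in `110`.
4 states suffice.
        0   1  
>  S0   S0  S1 
   S1   S0  S2 
   S2   S3  S2 
 * S3   S0  S1 
(> = start, * = accepting)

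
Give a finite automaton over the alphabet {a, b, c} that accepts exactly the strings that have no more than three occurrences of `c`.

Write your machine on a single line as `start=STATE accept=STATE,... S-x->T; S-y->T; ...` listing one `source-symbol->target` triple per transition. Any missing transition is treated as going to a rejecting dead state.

Only the number of `c`s matters, and only up to 4. Make a chain q0 → q1 → q2 → q3 → q4 advanced by each `c` (with q4 absorbing); every other symbol self-loops. The accepting set is {q0, q1, q2, q3}.
With 5 states:
        a   b   c  
>* q0   q0  q0  q1 
 * q1   q1  q1  q2 
 * q2   q2  q2  q3 
 * q3   q3  q3  q4 
   q4   q4  q4  q4 
(> = start, * = accepting)

start=q0; accept=q0,q1,q2,q3; q0-a->q0; q0-b->q0; q0-c->q1; q1-a->q1; q1-b->q1; q1-c->q2; q2-a->q2; q2-b->q2; q2-c->q3; q3-a->q3; q3-b->q3; q3-c->q4; q4-a->q4; q4-b->q4; q4-c->q4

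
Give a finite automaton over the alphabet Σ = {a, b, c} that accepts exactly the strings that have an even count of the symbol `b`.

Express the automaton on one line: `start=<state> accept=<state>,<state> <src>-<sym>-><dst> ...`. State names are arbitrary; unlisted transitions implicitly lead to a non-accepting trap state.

Keep the running count of `b`s modulo 2: each `b` advances along the cycle q0 → q1 → q0 while other symbols loop. Accept at q0.
With 2 states:
        a   b   c  
>* q0   q0  q1  q0 
   q1   q1  q0  q1 
(> = start, * = accepting)

start=q0 accept=q0 q0-a->q0 q0-b->q1 q0-c->q0 q1-a->q1 q1-b->q0 q1-c->q1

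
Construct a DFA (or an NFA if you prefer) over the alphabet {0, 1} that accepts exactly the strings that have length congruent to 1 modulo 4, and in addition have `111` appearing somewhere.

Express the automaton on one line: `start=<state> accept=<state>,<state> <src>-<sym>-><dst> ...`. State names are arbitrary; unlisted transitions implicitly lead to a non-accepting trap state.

Build one automaton per condition and run them in lockstep. The first has 4 states tracking the input length modulo 4; the second has 4 states tracking whether and how much of `111` has been seen. A product state is a pair (one from each), accepting exactly when both do.
With 16 states:
       0  1 
>  A   B  C 
   B   D  E 
   C   D  F 
   D   G  H 
   E   G  I 
   F   G  J 
   G   A  K 
   H   A  L 
   I   A  M 
   J   M  M 
   K   B  N 
   L   B  O 
   M   O  O 
   N   D  P 
 * O   P  P 
   P   J  J 
(> = start, * = accepting)

start=A accept=O A-0->B A-1->C B-0->D B-1->E C-0->D C-1->F D-0->G D-1->H E-0->G E-1->I F-0->G F-1->J G-0->A G-1->K H-0->A H-1->L I-0->A I-1->M J-0->M J-1->M K-0->B K-1->N L-0->B L-1->O M-0->O M-1->O N-0->D N-1->P O-0->P O-1->P P-0->J P-1->J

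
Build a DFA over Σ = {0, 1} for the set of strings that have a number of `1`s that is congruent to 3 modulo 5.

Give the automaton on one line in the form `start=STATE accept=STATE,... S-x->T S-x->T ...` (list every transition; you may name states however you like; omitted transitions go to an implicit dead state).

Keep the running count of `1`s modulo 5: each `1` advances along the cycle S0 → S1 → S2 → S3 → S4 → S0 while other symbols loop. Accept at S3.
        0   1  
>  S0   S0  S1 
   S1   S1  S2 
   S2   S2  S3 
 * S3   S3  S4 
   S4   S4  S0 
(> = start, * = accepting)

start=S0 accept=S3 S0-0->S0 S0-1->S1 S1-0->S1 S1-1->S2 S2-0->S2 S2-1->S3 S3-0->S3 S3-1->S4 S4-0->S4 S4-1->S0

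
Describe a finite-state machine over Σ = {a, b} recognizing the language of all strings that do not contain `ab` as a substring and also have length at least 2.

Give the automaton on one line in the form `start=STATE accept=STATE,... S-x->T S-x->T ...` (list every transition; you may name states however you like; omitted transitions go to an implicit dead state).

start=S0 accept=S3,S5,S6,S8 S0-a->S1 S0-b->S2 S1-a->S3 S1-b->S4 S2-a->S3 S2-b->S5 S3-a->S6 S3-b->S7 S4-a->S7 S4-b->S7 S5-a->S6 S5-b->S8 S6-a->S6 S6-b->S7 S7-a->S7 S7-b->S7 S8-a->S6 S8-b->S8

Build one automaton per condition and run them in lockstep. One (3 states) tracks partial matches of the forbidden pattern `ab`; the other (4 states) tracks the input length, saturating at 3. Each combined state is a pair, one component from each; accept when both components accept.
With 9 states:
        a   b  
>  S0   S1  S2 
   S1   S3  S4 
   S2   S3  S5 
 * S3   S6  S7 
   S4   S7  S7 
 * S5   S6  S8 
 * S6   S6  S7 
   S7   S7  S7 
 * S8   S6  S8 
(> = start, * = accepting)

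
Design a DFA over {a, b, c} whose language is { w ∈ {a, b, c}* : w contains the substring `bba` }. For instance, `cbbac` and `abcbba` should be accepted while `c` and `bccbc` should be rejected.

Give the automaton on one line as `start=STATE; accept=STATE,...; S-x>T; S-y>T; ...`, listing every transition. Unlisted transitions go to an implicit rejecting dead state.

Track how much of `bba` has been matched so far: state q0 is no progress, q3 is the absorbing accept state reached once `bba` has occurred. Intermediate states record partial matches; on a mismatch, fall back to the longest reusable overlap.
        a   b   c  
>  q0   q0  q1  q0 
   q1   q0  q2  q0 
   q2   q3  q2  q0 
 * q3   q3  q3  q3 
(> = start, * = accepting)

start=q0; accept=q3; q0-a>q0; q0-b>q1; q0-c>q0; q1-a>q0; q1-b>q2; q1-c>q0; q2-a>q3; q2-b>q2; q2-c>q0; q3-a>q3; q3-b>q3; q3-c>q3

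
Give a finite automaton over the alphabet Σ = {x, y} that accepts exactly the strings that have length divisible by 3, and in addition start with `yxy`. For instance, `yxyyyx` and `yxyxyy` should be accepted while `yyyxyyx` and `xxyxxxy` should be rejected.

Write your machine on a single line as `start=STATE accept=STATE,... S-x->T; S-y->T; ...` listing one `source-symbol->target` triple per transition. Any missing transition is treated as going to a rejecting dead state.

Build one automaton per condition and run them in lockstep. One (3 states) tracks the input length modulo 3; the other (5 states) tracks whether the input so far still matches the prefix `yxy`. Each combined state is a pair, one component from each; accept when both components accept. Minimizing collapses redundant product states.
7 states suffice.
        x   y  
>  q0   q1  q2 
   q1   q1  q1 
   q2   q3  q1 
   q3   q1  q4 
 * q4   q5  q5 
   q5   q6  q6 
   q6   q4  q4 
(> = start, * = accepting)

start=q0; accept=q4; q0-x->q1; q0-y->q2; q1-x->q1; q1-y->q1; q2-x->q3; q2-y->q1; q3-x->q1; q3-y->q4; q4-x->q5; q4-y->q5; q5-x->q6; q5-y->q6; q6-x->q4; q6-y->q4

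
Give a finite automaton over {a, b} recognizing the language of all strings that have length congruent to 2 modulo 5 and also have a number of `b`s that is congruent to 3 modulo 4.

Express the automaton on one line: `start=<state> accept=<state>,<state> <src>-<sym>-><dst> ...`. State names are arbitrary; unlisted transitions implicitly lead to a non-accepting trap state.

Run two small machines in parallel and take their product. The first has 5 states tracking the input length modulo 5; the second has 4 states tracking the count of `b`s modulo 4. A product state is a pair (one from each), accepting exactly when both do.
With 20 states:
          a    b  
>  q0     q1   q2 
   q1     q3   q4 
   q2     q4   q5 
   q3     q6   q7 
   q4     q7   q8 
   q5     q8   q9 
   q6    q10  q11 
   q7    q11  q12 
   q8    q12  q13 
   q9    q13  q10 
   q10    q0  q14 
   q11   q14  q15 
   q12   q15  q16 
   q13   q16   q0 
   q14    q2  q17 
   q15   q17  q18 
   q16   q18   q1 
   q17    q5  q19 
   q18   q19   q3 
 * q19    q9   q6 
(> = start, * = accepting)

start=q0 accept=q19 q0-a->q1 q0-b->q2 q1-a->q3 q1-b->q4 q2-a->q4 q2-b->q5 q3-a->q6 q3-b->q7 q4-a->q7 q4-b->q8 q5-a->q8 q5-b->q9 q6-a->q10 q6-b->q11 q7-a->q11 q7-b->q12 q8-a->q12 q8-b->q13 q9-a->q13 q9-b->q10 q10-a->q0 q10-b->q14 q11-a->q14 q11-b->q15 q12-a->q15 q12-b->q16 q13-a->q16 q13-b->q0 q14-a->q2 q14-b->q17 q15-a->q17 q15-b->q18 q16-a->q18 q16-b->q1 q17-a->q5 q17-b->q19 q18-a->q19 q18-b->q3 q19-a->q9 q19-b->q6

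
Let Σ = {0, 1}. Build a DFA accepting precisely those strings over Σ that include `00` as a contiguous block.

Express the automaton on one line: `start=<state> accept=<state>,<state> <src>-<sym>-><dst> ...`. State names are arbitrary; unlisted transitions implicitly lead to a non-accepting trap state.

start=s0 accept=s2 s0-0->s1 s0-1->s0 s1-0->s2 s1-1->s0 s2-0->s2 s2-1->s2

Track how much of `00` has been matched so far: state s0 is no progress, s2 is the absorbing accept state reached once `00` has occurred. Intermediate states record partial matches; on a mismatch, fall back to the longest reusable overlap.
With 3 states:
        0   1  
>  s0   s1  s0 
   s1   s2  s0 
 * s2   s2  s2 
(> = start, * = accepting)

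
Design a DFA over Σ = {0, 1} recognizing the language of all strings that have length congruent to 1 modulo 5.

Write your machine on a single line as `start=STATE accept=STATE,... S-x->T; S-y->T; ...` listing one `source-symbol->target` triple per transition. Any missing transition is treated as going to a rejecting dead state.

start=q0; accept=q1; q0-0->q1; q0-1->q1; q1-0->q2; q1-1->q2; q2-0->q3; q2-1->q3; q3-0->q4; q3-1->q4; q4-0->q0; q4-1->q0

Count input length modulo 5: every symbol advances one step around the cycle q0 → q1 → q2 → q3 → q4 → q0. Accept at q1.
With 5 states:
        0   1  
>  q0   q1  q1 
 * q1   q2  q2 
   q2   q3  q3 
   q3   q4  q4 
   q4   q0  q0 
(> = start, * = accepting)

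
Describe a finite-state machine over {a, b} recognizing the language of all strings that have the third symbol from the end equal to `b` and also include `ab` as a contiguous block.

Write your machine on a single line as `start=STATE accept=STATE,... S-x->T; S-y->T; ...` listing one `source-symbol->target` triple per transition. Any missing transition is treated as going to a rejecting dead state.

start=S0; accept=S12,S15,S16,S17; S0-a->S1; S0-b->S2; S1-a->S3; S1-b->S4; S2-a->S5; S2-b->S6; S3-a->S7; S3-b->S8; S4-a->S9; S4-b->S10; S5-a->S11; S5-b->S12; S6-a->S13; S6-b->S14; S7-a->S7; S7-b->S8; S8-a->S9; S8-b->S10; S9-a->S15; S9-b->S12; S10-a->S16; S10-b->S17; S11-a->S7; S11-b->S8; S12-a->S9; S12-b->S10; S13-a->S11; S13-b->S12; S14-a->S13; S14-b->S14; S15-a->S18; S15-b->S8; S16-a->S15; S16-b->S12; S17-a->S16; S17-b->S17; S18-a->S18; S18-b->S8

Handle the two conditions separately and then intersect. One (15 states) tracks the last 3 symbols read; the other (3 states) tracks whether and how much of `ab` has been seen. Each combined state is a pair, one component from each; accept when both components accept.
          a    b  
>  S0     S1   S2 
   S1     S3   S4 
   S2     S5   S6 
   S3     S7   S8 
   S4     S9  S10 
   S5    S11  S12 
   S6    S13  S14 
   S7     S7   S8 
   S8     S9  S10 
   S9    S15  S12 
   S10   S16  S17 
   S11    S7   S8 
 * S12    S9  S10 
   S13   S11  S12 
   S14   S13  S14 
 * S15   S18   S8 
 * S16   S15  S12 
 * S17   S16  S17 
   S18   S18   S8 
(> = start, * = accepting)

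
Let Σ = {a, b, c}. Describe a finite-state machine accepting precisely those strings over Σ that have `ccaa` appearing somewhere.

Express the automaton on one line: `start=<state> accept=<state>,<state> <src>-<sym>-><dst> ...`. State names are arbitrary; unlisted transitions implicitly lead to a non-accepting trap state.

start=s0 accept=s4 s0-a->s0 s0-b->s0 s0-c->s1 s1-a->s0 s1-b->s0 s1-c->s2 s2-a->s3 s2-b->s0 s2-c->s2 s3-a->s4 s3-b->s0 s3-c->s1 s4-a->s4 s4-b->s4 s4-c->s4

States s0..s3 record the length of the longest prefix of `ccaa` that matches the current input suffix. Reaching s4 means `ccaa` has been seen, and we stay there forever. Accept from s4.
A 5-state machine:
        a   b   c  
>  s0   s0  s0  s1 
   s1   s0  s0  s2 
   s2   s3  s0  s2 
   s3   s4  s0  s1 
 * s4   s4  s4  s4 
(> = start, * = accepting)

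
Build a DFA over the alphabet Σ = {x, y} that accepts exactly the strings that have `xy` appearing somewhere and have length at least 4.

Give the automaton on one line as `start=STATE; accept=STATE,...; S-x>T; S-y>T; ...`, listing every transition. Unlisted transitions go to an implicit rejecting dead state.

Run two small machines in parallel and take their product. One (3 states) tracks whether and how much of `xy` has been seen; the other (6 states) tracks the input length, saturating at 5. Each combined state is a pair, one component from each; accept when both components accept.
          x    y  
>  S0     S1   S2 
   S1     S3   S4 
   S2     S3   S5 
   S3     S6   S7 
   S4     S7   S7 
   S5     S6   S8 
   S6     S9  S10 
   S7    S10  S10 
   S8     S9  S11 
   S9    S12  S13 
 * S10   S13  S13 
   S11   S12  S14 
   S12   S12  S13 
 * S13   S13  S13 
   S14   S12  S14 
(> = start, * = accepting)

start=S0; accept=S10,S13; S0-x>S1; S0-y>S2; S1-x>S3; S1-y>S4; S2-x>S3; S2-y>S5; S3-x>S6; S3-y>S7; S4-x>S7; S4-y>S7; S5-x>S6; S5-y>S8; S6-x>S9; S6-y>S10; S7-x>S10; S7-y>S10; S8-x>S9; S8-y>S11; S9-x>S12; S9-y>S13; S10-x>S13; S10-y>S13; S11-x>S12; S11-y>S14; S12-x>S12; S12-y>S13; S13-x>S13; S13-y>S13; S14-x>S12; S14-y>S14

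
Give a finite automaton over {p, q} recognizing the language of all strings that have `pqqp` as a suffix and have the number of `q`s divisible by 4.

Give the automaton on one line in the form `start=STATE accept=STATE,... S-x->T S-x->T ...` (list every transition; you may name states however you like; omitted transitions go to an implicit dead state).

Run two small machines in parallel and take their product. The first has 5 states tracking how much of the suffix `pqqp` has currently been matched; the second has 4 states tracking the count of `q`s modulo 4. A product state is a pair (one from each), accepting exactly when both do.
With 20 states:
       p  q 
>  A   B  C 
   B   B  D 
   C   E  F 
   D   E  G 
   E   E  H 
   F   I  J 
   G   K  J 
   H   I  L 
   I   I  M 
   J   N  A 
   K   I  M 
   L   O  A 
   M   N  P 
   N   N  Q 
   O   N  Q 
   P   R  C 
   Q   B  S 
 * R   B  D 
   S   T  F 
   T   E  H 
(> = start, * = accepting)

start=A accept=R A-p->B A-q->C B-p->B B-q->D C-p->E C-q->F D-p->E D-q->G E-p->E E-q->H F-p->I F-q->J G-p->K G-q->J H-p->I H-q->L I-p->I I-q->M J-p->N J-q->A K-p->I K-q->M L-p->O L-q->A M-p->N M-q->P N-p->N N-q->Q O-p->N O-q->Q P-p->R P-q->C Q-p->B Q-q->S R-p->B R-q->D S-p->T S-q->F T-p->E T-q->H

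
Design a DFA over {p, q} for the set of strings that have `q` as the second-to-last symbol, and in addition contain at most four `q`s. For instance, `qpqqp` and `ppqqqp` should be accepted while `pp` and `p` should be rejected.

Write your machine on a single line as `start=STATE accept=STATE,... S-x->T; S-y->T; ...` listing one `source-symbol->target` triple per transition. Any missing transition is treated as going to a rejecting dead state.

start=S0; accept=S2,S3,S6,S7,S10,S11,S14; S0-p->S0; S0-q->S1; S1-p->S2; S1-q->S3; S2-p->S4; S2-q->S5; S3-p->S6; S3-q->S7; S4-p->S4; S4-q->S5; S5-p->S6; S5-q->S7; S6-p->S8; S6-q->S9; S7-p->S10; S7-q->S11; S8-p->S8; S8-q->S9; S9-p->S10; S9-q->S11; S10-p->S12; S10-q->S13; S11-p->S14; S11-q->S15; S12-p->S12; S12-q->S13; S13-p->S14; S13-q->S15; S14-p->S15; S14-q->S15; S15-p->S15; S15-q->S15

Build one automaton per condition and run them in lockstep. One (7 states) tracks the last 2 symbols read; the other (6 states) tracks the count of `q`s, saturating at 5. Each combined state is a pair, one component from each; accept when both components accept. Minimizing collapses redundant product states.
With 16 states:
          p    q  
>  S0     S0   S1 
   S1     S2   S3 
 * S2     S4   S5 
 * S3     S6   S7 
   S4     S4   S5 
   S5     S6   S7 
 * S6     S8   S9 
 * S7    S10  S11 
   S8     S8   S9 
   S9    S10  S11 
 * S10   S12  S13 
 * S11   S14  S15 
   S12   S12  S13 
   S13   S14  S15 
 * S14   S15  S15 
   S15   S15  S15 
(> = start, * = accepting)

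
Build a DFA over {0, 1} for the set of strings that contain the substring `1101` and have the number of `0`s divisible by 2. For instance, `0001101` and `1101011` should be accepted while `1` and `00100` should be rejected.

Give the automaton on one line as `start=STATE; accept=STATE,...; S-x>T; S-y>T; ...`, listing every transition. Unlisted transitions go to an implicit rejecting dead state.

Build one automaton per condition and run them in lockstep. The first has 5 states tracking whether and how much of `1101` has been seen; the second has 2 states tracking the count of `0`s modulo 2. A product state is a pair (one from each), accepting exactly when both do.
        0   1  
>  S0   S1  S2 
   S1   S0  S3 
   S2   S1  S4 
   S3   S0  S5 
   S4   S6  S4 
   S5   S7  S5 
   S6   S0  S8 
   S7   S1  S9 
   S8   S9  S8 
 * S9   S8  S9 
(> = start, * = accepting)

start=S0; accept=S9; S0-0>S1; S0-1>S2; S1-0>S0; S1-1>S3; S2-0>S1; S2-1>S4; S3-0>S0; S3-1>S5; S4-0>S6; S4-1>S4; S5-0>S7; S5-1>S5; S6-0>S0; S6-1>S8; S7-0>S1; S7-1>S9; S8-0>S9; S8-1>S8; S9-0>S8; S9-1>S9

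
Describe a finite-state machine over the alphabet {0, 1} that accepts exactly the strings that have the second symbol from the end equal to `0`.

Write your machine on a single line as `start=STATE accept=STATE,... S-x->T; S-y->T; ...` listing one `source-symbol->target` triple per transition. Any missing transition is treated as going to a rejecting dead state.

A DFA must remember the last 2 symbols (since which symbol is second-to-last isn't known until the input ends). Use one state per possible window of the last ≤2 symbols; accept from those whose window starts with `0`.
        0   1  
>  S0   S1  S2 
   S1   S3  S4 
   S2   S5  S6 
 * S3   S3  S4 
 * S4   S5  S6 
   S5   S3  S4 
   S6   S5  S6 
(> = start, * = accepting)

start=S0; accept=S3,S4; S0-0->S1; S0-1->S2; S1-0->S3; S1-1->S4; S2-0->S5; S2-1->S6; S3-0->S3; S3-1->S4; S4-0->S5; S4-1->S6; S5-0->S3; S5-1->S4; S6-0->S5; S6-1->S6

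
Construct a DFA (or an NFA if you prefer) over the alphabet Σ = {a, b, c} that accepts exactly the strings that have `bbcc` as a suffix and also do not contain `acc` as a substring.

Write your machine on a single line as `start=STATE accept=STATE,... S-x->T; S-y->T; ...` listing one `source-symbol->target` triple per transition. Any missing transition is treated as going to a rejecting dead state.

Build one automaton per condition and run them in lockstep. One (5 states) tracks how much of the suffix `bbcc` has currently been matched; the other (4 states) tracks partial matches of the forbidden pattern `acc`. Each combined state is a pair, one component from each; accept when both components accept.
With 12 states:
          a    b    c  
>  q0     q1   q2   q0 
   q1     q1   q2   q3 
   q2     q1   q4   q0 
   q3     q1   q2   q5 
   q4     q1   q4   q6 
   q5     q5   q7   q5 
   q6     q1   q2   q8 
   q7     q5   q9   q5 
 * q8     q1   q2   q0 
   q9     q5   q9  q10 
   q10    q5   q7  q11 
   q11    q5   q7   q5 
(> = start, * = accepting)

start=q0; accept=q8; q0-a->q1; q0-b->q2; q0-c->q0; q1-a->q1; q1-b->q2; q1-c->q3; q2-a->q1; q2-b->q4; q2-c->q0; q3-a->q1; q3-b->q2; q3-c->q5; q4-a->q1; q4-b->q4; q4-c->q6; q5-a->q5; q5-b->q7; q5-c->q5; q6-a->q1; q6-b->q2; q6-c->q8; q7-a->q5; q7-b->q9; q7-c->q5; q8-a->q1; q8-b->q2; q8-c->q0; q9-a->q5; q9-b->q9; q9-c->q10; q10-a->q5; q10-b->q7; q10-c->q11; q11-a->q5; q11-b->q7; q11-c->q5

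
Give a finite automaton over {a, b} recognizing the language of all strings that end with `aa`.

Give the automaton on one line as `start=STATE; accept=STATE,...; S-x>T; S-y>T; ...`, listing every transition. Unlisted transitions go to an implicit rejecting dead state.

Let each state record the length of the longest suffix of the input read so far that is also a prefix of `aa`. S1 means the last symbol is `a`; S2 means the last 2 symbols are `aa`. Accept only at S2, where the string currently ends in `aa`.
        a   b  
>  S0   S1  S0 
   S1   S2  S0 
 * S2   S2  S0 
(> = start, * = accepting)

start=S0; accept=S2; S0-a>S1; S0-b>S0; S1-a>S2; S1-b>S0; S2-a>S2; S2-b>S0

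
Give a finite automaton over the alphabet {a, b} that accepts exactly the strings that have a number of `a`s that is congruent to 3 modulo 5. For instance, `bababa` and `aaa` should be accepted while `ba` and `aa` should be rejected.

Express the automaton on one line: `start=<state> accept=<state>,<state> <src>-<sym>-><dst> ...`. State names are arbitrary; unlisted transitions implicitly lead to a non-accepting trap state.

Keep the running count of `a`s modulo 5: each `a` advances along the cycle q0 → q1 → q2 → q3 → q4 → q0 while other symbols loop. Accept at q3.
5 states suffice.
        a   b  
>  q0   q1  q0 
   q1   q2  q1 
   q2   q3  q2 
 * q3   q4  q3 
   q4   q0  q4 
(> = start, * = accepting)

start=q0 accept=q3 q0-a->q1 q0-b->q0 q1-a->q2 q1-b->q1 q2-a->q3 q2-b->q2 q3-a->q4 q3-b->q3 q4-a->q0 q4-b->q4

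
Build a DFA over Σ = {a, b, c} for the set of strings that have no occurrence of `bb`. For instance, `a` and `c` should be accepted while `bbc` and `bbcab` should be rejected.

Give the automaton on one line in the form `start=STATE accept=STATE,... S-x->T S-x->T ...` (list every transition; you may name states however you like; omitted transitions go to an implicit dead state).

Track partial matches of the forbidden pattern `bb`. State q2 is a dead state reached once `bb` has occurred; every other state accepts. q0 means no part of `bb` is currently matched.
With 3 states:
        a   b   c  
>* q0   q0  q1  q0 
 * q1   q0  q2  q0 
   q2   q2  q2  q2 
(> = start, * = accepting)

start=q0 accept=q0,q1 q0-a->q0 q0-b->q1 q0-c->q0 q1-a->q0 q1-b->q2 q1-c->q0 q2-a->q2 q2-b->q2 q2-c->q2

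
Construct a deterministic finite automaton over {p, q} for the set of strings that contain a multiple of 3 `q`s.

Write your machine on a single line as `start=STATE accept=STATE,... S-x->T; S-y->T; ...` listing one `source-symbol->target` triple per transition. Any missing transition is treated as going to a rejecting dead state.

Keep the running count of `q`s modulo 3: each `q` advances along the cycle s0 → s1 → s2 → s0 while other symbols loop. Accept at s0.
3 states suffice.
        p   q  
>* s0   s0  s1 
   s1   s1  s2 
   s2   s2  s0 
(> = start, * = accepting)

start=s0; accept=s0; s0-p->s0; s0-q->s1; s1-p->s1; s1-q->s2; s2-p->s2; s2-q->s0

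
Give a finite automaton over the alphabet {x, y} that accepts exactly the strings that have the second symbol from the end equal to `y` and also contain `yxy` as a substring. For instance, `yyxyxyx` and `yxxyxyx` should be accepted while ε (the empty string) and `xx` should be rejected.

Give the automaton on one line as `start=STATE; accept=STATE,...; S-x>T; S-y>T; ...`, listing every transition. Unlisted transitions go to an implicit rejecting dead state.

Run two small machines in parallel and take their product. One (7 states) tracks the last 2 symbols read; the other (4 states) tracks whether and how much of `yxy` has been seen. Each combined state is a pair, one component from each; accept when both components accept. Equivalent product states are then merged.
A 7-state machine:
        x   y  
>  S0   S0  S1 
   S1   S2  S1 
   S2   S0  S3 
   S3   S4  S5 
 * S4   S6  S3 
 * S5   S4  S5 
   S6   S6  S3 
(> = start, * = accepting)

start=S0; accept=S4,S5; S0-x>S0; S0-y>S1; S1-x>S2; S1-y>S1; S2-x>S0; S2-y>S3; S3-x>S4; S3-y>S5; S4-x>S6; S4-y>S3; S5-x>S4; S5-y>S5; S6-x>S6; S6-y>S3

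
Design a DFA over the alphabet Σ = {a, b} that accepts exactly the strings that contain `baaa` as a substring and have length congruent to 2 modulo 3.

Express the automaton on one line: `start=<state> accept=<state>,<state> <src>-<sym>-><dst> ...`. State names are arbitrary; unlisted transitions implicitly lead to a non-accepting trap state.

Build one automaton per condition and run them in lockstep. One (5 states) tracks whether and how much of `baaa` has been seen; the other (3 states) tracks the input length modulo 3. Each combined state is a pair, one component from each; accept when both components accept.
A 15-state machine:
          a    b  
>  s0     s1   s2 
   s1     s3   s4 
   s2     s5   s4 
   s3     s0   s6 
   s4     s7   s6 
   s5     s8   s6 
   s6     s9   s2 
   s7    s10   s2 
   s8    s11   s2 
   s9    s12   s4 
   s10   s13   s4 
   s11   s13  s13 
   s12   s14   s6 
 * s13   s14  s14 
   s14   s11  s11 
(> = start, * = accepting)

start=s0 accept=s13 s0-a->s1 s0-b->s2 s1-a->s3 s1-b->s4 s2-a->s5 s2-b->s4 s3-a->s0 s3-b->s6 s4-a->s7 s4-b->s6 s5-a->s8 s5-b->s6 s6-a->s9 s6-b->s2 s7-a->s10 s7-b->s2 s8-a->s11 s8-b->s2 s9-a->s12 s9-b->s4 s10-a->s13 s10-b->s4 s11-a->s13 s11-b->s13 s12-a->s14 s12-b->s6 s13-a->s14 s13-b->s14 s14-a->s11 s14-b->s11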